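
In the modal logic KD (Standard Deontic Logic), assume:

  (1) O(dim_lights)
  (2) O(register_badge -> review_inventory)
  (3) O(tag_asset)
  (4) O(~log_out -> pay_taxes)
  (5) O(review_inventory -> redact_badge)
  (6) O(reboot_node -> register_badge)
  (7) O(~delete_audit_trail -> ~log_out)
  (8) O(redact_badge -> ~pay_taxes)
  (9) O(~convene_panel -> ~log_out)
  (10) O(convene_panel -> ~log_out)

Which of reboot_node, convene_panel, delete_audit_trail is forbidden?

reboot_node

Premises 10 and 9 cover both cases: O(convene_panel -> ~log_out) and O(~convene_panel -> ~log_out). Since convene_panel ∨ ~convene_panel is a tautology, O(~log_out) follows.
With premise 4, O(~log_out -> pay_taxes), the K-axiom yields O(pay_taxes).
Premise 8, O(redact_badge -> ~pay_taxes), contraposes to O(pay_taxes -> ~redact_badge); with O(pay_taxes) we get O(~redact_badge).
The contrapositive of premise 5 (O(review_inventory -> redact_badge)) is O(~redact_badge -> ~review_inventory), and O(~redact_badge) is already established, so O(~review_inventory).
Premise 2 is O(register_badge -> review_inventory); contrapositively O(~review_inventory -> ~register_badge). Since O(~review_inventory) holds, K gives O(~register_badge).
Premise 6, O(reboot_node -> register_badge), contraposes to O(~register_badge -> ~reboot_node); with O(~register_badge) we get O(~reboot_node).
So O(~reboot_node) holds, i.e. reboot_node is forbidden. None of the other listed options is forbidden under the premises.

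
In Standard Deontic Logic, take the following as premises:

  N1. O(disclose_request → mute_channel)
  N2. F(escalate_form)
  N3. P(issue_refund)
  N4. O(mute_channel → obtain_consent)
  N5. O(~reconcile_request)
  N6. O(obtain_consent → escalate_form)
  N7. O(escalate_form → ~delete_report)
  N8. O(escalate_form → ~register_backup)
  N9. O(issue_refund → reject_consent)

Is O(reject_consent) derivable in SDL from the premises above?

Premise 9 is O(issue_refund → reject_consent), but O(issue_refund) is not derivable from the premises (the permission P(issue_refund) asserts only ~O(~issue_refund), not O(issue_refund)), so it does not yield O(reject_consent).
No other premise forces O(reject_consent). An ideal world satisfying every premise can still have reject_consent false, so O(reject_consent) is not derivable.

No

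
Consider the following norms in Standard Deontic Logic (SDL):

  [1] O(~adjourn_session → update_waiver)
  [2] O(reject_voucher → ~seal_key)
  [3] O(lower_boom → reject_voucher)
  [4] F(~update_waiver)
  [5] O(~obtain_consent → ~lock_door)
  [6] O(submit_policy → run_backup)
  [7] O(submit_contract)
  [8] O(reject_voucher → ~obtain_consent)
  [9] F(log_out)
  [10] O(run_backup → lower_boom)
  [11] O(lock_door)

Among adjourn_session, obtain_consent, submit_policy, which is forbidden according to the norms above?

submit_policy

Premise 11 gives O(lock_door).
The contrapositive of premise 5 (O(~obtain_consent → ~lock_door)) is O(lock_door → obtain_consent), and O(lock_door) is already established, so O(obtain_consent).
Premise 8, O(reject_voucher → ~obtain_consent), contraposes to O(obtain_consent → ~reject_voucher); with O(obtain_consent) we get O(~reject_voucher).
Premise 3 is O(lower_boom → reject_voucher); contrapositively O(~reject_voucher → ~lower_boom). Since O(~reject_voucher) holds, K gives O(~lower_boom).
Premise 10, O(run_backup → lower_boom), contraposes to O(~lower_boom → ~run_backup); with O(~lower_boom) we get O(~run_backup).
The contrapositive of premise 6 (O(submit_policy → run_backup)) is O(~run_backup → ~submit_policy), and O(~run_backup) is already established, so O(~submit_policy).
So O(~submit_policy) holds, i.e. submit_policy is forbidden. None of the other listed options is forbidden under the premises.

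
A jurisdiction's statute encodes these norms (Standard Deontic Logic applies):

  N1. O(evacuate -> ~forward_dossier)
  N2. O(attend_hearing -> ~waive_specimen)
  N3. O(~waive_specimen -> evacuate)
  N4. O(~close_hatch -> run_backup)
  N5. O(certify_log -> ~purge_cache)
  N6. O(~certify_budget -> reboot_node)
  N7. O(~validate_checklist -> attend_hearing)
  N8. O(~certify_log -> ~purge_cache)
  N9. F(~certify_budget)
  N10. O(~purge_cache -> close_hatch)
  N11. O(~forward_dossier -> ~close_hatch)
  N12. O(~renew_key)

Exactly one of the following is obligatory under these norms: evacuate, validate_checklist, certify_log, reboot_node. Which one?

Premises 5 and 8 cover both cases: O(certify_log -> ~purge_cache) and O(~certify_log -> ~purge_cache). Since certify_log ∨ ~certify_log is a tautology, O(~purge_cache) follows.
Premise 10 is O(~purge_cache -> close_hatch); since O(~purge_cache), deontic closure gives O(close_hatch).
The contrapositive of premise 11 (O(~forward_dossier -> ~close_hatch)) is O(close_hatch -> forward_dossier), and O(close_hatch) is already established, so O(forward_dossier).
The contrapositive of premise 1 (O(evacuate -> ~forward_dossier)) is O(forward_dossier -> ~evacuate), and O(forward_dossier) is already established, so O(~evacuate).
Premise 3, O(~waive_specimen -> evacuate), contraposes to O(~evacuate -> waive_specimen); with O(~evacuate) we get O(waive_specimen).
The contrapositive of premise 2 (O(attend_hearing -> ~waive_specimen)) is O(waive_specimen -> ~attend_hearing), and O(waive_specimen) is already established, so O(~attend_hearing).
Premise 7 is O(~validate_checklist -> attend_hearing); contrapositively O(~attend_hearing -> validate_checklist). Since O(~attend_hearing) holds, K gives O(validate_checklist).
So O(validate_checklist) holds — validate_checklist is obligatory. None of the other listed options is made obligatory by any chain of premises.

validate_checklist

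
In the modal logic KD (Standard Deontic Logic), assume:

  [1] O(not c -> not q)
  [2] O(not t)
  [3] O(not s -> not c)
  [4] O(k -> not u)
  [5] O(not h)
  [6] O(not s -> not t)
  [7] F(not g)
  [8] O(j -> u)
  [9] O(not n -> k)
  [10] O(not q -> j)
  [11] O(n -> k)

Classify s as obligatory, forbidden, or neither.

Obligatory

By case analysis on n: premise 11 gives O(n -> k) and premise 9 gives O(not n -> k), so O(k) either way.
From O(k) and premise 4, O(k -> not u), we obtain O(not u).
The contrapositive of premise 8 (O(j -> u)) is O(not u -> not j), and O(not u) is already established, so O(not j).
Premise 10, O(not q -> j), contraposes to O(not j -> q); with O(not j) we get O(q).
The contrapositive of premise 1 (O(not c -> not q)) is O(q -> c), and O(q) is already established, so O(c).
The contrapositive of premise 3 (O(not s -> not c)) is O(c -> s), and O(c) is already established, so O(s).
Premises 2, 5, 6, 7 do not contribute to this derivation.
Hence s is obligatory.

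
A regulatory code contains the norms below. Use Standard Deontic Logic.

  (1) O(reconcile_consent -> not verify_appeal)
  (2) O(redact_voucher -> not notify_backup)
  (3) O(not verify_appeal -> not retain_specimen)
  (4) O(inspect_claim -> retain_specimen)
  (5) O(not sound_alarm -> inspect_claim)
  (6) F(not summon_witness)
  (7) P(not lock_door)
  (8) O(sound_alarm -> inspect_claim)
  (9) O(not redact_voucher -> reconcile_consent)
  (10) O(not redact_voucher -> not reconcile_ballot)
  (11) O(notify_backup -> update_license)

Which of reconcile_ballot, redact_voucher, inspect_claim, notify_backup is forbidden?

notify_backup

By case analysis on sound_alarm: premise 8 gives O(sound_alarm -> inspect_claim) and premise 5 gives O(not sound_alarm -> inspect_claim), so O(inspect_claim) either way.
Premise 4 is O(inspect_claim -> retain_specimen); since O(inspect_claim), deontic closure gives O(retain_specimen).
Premise 3, O(not verify_appeal -> not retain_specimen), contraposes to O(retain_specimen -> verify_appeal); with O(retain_specimen) we get O(verify_appeal).
The contrapositive of premise 1 (O(reconcile_consent -> not verify_appeal)) is O(verify_appeal -> not reconcile_consent), and O(verify_appeal) is already established, so O(not reconcile_consent).
Premise 9, O(not redact_voucher -> reconcile_consent), contraposes to O(not reconcile_consent -> redact_voucher); with O(not reconcile_consent) we get O(redact_voucher).
Premise 2 is O(redact_voucher -> not notify_backup); since O(redact_voucher), deontic closure gives O(not notify_backup).
So O(not notify_backup) holds, i.e. notify_backup is forbidden. None of the other listed options is forbidden under the premises.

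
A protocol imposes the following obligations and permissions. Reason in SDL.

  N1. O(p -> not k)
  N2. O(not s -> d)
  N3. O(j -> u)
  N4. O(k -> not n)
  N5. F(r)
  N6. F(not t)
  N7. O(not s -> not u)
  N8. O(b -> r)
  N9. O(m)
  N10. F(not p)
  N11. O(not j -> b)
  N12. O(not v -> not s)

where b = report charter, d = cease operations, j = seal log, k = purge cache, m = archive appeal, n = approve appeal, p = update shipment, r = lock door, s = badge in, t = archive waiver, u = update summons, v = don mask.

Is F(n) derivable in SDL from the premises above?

Premise 4 is O(k -> not n), but O(k) is not derivable from the premises, so it does not yield O(not n).
No other premise forces O(not n). An ideal world satisfying every premise can still have n true, so F(n) is not derivable.

No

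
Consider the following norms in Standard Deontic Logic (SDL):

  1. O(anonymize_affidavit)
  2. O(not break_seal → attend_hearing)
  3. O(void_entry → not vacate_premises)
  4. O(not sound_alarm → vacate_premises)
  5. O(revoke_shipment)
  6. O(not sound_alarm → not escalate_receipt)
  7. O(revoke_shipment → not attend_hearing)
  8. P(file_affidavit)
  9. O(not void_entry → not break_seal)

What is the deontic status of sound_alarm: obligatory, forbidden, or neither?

Premise 5 states O(revoke_shipment) outright.
Applying K to premise 7 (O(revoke_shipment → not attend_hearing)) and O(revoke_shipment) yields O(not attend_hearing).
The contrapositive of premise 2 (O(not break_seal → attend_hearing)) is O(not attend_hearing → break_seal), and O(not attend_hearing) is already established, so O(break_seal).
The contrapositive of premise 9 (O(not void_entry → not break_seal)) is O(break_seal → void_entry), and O(break_seal) is already established, so O(void_entry).
Premise 3 is O(void_entry → not vacate_premises); since O(void_entry), deontic closure gives O(not vacate_premises).
Premise 4, O(not sound_alarm → vacate_premises), contraposes to O(not vacate_premises → sound_alarm); with O(not vacate_premises) we get O(sound_alarm).
Premises 1, 6, 8 do not contribute to this derivation.
Hence sound_alarm is obligatory.

Obligatory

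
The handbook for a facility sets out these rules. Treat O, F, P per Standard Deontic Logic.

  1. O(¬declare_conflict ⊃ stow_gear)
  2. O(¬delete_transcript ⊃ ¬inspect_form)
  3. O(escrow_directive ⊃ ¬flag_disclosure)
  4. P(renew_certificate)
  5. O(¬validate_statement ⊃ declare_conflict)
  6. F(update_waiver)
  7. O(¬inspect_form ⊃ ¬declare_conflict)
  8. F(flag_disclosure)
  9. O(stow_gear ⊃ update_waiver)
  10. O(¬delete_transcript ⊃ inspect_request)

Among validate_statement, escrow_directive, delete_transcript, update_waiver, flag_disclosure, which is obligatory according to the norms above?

delete_transcript

F(update_waiver) at premise 6 means O(¬update_waiver).
Premise 9 is O(stow_gear ⊃ update_waiver); contrapositively O(¬update_waiver ⊃ ¬stow_gear). Since O(¬update_waiver) holds, K gives O(¬stow_gear).
Premise 1, O(¬declare_conflict ⊃ stow_gear), contraposes to O(¬stow_gear ⊃ declare_conflict); with O(¬stow_gear) we get O(declare_conflict).
Premise 7, O(¬inspect_form ⊃ ¬declare_conflict), contraposes to O(declare_conflict ⊃ inspect_form); with O(declare_conflict) we get O(inspect_form).
Premise 2, O(¬delete_transcript ⊃ ¬inspect_form), contraposes to O(inspect_form ⊃ delete_transcript); with O(inspect_form) we get O(delete_transcript).
So O(delete_transcript) holds — delete_transcript is obligatory. None of the other listed options is made obligatory by any chain of premises.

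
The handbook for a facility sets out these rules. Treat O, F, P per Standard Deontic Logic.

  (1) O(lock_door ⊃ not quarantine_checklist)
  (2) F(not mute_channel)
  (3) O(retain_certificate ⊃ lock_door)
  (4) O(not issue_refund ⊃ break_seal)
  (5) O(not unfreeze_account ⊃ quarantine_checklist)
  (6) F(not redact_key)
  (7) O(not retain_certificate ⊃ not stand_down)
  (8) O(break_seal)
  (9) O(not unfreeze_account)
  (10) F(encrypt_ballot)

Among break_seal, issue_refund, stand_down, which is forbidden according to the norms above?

stand_down

Premise 9 states O(not unfreeze_account) outright.
From O(not unfreeze_account) and premise 5, O(not unfreeze_account ⊃ quarantine_checklist), we obtain O(quarantine_checklist).
Premise 1 is O(lock_door ⊃ not quarantine_checklist); contrapositively O(quarantine_checklist ⊃ not lock_door). Since O(quarantine_checklist) holds, K gives O(not lock_door).
Premise 3, O(retain_certificate ⊃ lock_door), contraposes to O(not lock_door ⊃ not retain_certificate); with O(not lock_door) we get O(not retain_certificate).
From O(not retain_certificate) and premise 7, O(not retain_certificate ⊃ not stand_down), we obtain O(not stand_down).
So O(not stand_down) holds, i.e. stand_down is forbidden. None of the other listed options is forbidden under the premises.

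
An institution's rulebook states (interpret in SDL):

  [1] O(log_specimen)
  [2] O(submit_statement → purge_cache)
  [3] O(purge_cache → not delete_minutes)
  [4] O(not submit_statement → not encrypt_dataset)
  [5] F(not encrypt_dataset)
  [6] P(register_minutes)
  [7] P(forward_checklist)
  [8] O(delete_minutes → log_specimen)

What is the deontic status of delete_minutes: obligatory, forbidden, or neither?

Forbidden

F(not encrypt_dataset) at premise 5 means O(encrypt_dataset).
The contrapositive of premise 4 (O(not submit_statement → not encrypt_dataset)) is O(encrypt_dataset → submit_statement), and O(encrypt_dataset) is already established, so O(submit_statement).
Premise 2 is O(submit_statement → purge_cache); since O(submit_statement), deontic closure gives O(purge_cache).
Premise 3 is O(purge_cache → not delete_minutes); since O(purge_cache), deontic closure gives O(not delete_minutes).
Premises 1, 6, 7, 8 do not contribute to this derivation.
Thus O(not delete_minutes), which is F(delete_minutes): delete_minutes is forbidden.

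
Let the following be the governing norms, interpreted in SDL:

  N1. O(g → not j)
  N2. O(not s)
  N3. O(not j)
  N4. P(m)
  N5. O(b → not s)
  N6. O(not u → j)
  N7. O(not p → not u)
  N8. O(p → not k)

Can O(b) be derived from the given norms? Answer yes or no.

No

Premise 5 is O(b → not s); even if O(not s) held, inferring O(b) would be affirming the consequent — invalid.
No other premise forces O(b). An ideal world satisfying every premise can still have b false, so O(b) is not derivable.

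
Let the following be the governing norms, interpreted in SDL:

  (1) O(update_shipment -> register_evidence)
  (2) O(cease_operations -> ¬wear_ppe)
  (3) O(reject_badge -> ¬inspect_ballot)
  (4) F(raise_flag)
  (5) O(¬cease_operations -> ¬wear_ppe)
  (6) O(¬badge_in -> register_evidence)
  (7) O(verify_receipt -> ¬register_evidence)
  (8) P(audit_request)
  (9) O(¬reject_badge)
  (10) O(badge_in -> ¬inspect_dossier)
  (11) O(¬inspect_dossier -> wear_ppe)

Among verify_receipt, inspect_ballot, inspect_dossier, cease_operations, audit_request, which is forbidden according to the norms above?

verify_receipt

By case analysis on cease_operations: premise 2 gives O(cease_operations -> ¬wear_ppe) and premise 5 gives O(¬cease_operations -> ¬wear_ppe), so O(¬wear_ppe) either way.
Premise 11 is O(¬inspect_dossier -> wear_ppe); contrapositively O(¬wear_ppe -> inspect_dossier). Since O(¬wear_ppe) holds, K gives O(inspect_dossier).
The contrapositive of premise 10 (O(badge_in -> ¬inspect_dossier)) is O(inspect_dossier -> ¬badge_in), and O(inspect_dossier) is already established, so O(¬badge_in).
Premise 6 is O(¬badge_in -> register_evidence); since O(¬badge_in), deontic closure gives O(register_evidence).
Premise 7 is O(verify_receipt -> ¬register_evidence); contrapositively O(register_evidence -> ¬verify_receipt). Since O(register_evidence) holds, K gives O(¬verify_receipt).
So O(¬verify_receipt) holds, i.e. verify_receipt is forbidden. None of the other listed options is forbidden under the premises.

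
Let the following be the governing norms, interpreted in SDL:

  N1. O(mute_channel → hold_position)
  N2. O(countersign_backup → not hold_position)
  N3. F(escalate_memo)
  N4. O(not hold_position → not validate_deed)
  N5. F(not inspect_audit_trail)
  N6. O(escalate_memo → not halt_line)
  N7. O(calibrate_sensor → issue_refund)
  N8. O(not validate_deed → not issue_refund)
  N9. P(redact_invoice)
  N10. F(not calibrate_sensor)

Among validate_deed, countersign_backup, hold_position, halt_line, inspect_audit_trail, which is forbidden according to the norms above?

Premise 10 is F(not calibrate_sensor), i.e. O(calibrate_sensor).
Premise 7 is O(calibrate_sensor → issue_refund); since O(calibrate_sensor), deontic closure gives O(issue_refund).
Premise 8 is O(not validate_deed → not issue_refund); contrapositively O(issue_refund → validate_deed). Since O(issue_refund) holds, K gives O(validate_deed).
Premise 4, O(not hold_position → not validate_deed), contraposes to O(validate_deed → hold_position); with O(validate_deed) we get O(hold_position).
Premise 2, O(countersign_backup → not hold_position), contraposes to O(hold_position → not countersign_backup); with O(hold_position) we get O(not countersign_backup).
So O(not countersign_backup) holds, i.e. countersign_backup is forbidden. None of the other listed options is forbidden under the premises.

countersign_backup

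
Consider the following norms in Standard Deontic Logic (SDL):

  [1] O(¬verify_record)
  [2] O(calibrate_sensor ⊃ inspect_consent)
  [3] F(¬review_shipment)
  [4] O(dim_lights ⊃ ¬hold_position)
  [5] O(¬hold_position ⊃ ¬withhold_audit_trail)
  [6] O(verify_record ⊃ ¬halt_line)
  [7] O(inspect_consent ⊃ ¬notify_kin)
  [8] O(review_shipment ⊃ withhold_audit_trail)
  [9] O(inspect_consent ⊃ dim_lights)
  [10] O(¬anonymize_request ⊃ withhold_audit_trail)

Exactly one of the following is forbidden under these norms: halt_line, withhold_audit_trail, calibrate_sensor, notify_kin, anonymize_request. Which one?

calibrate_sensor

F(¬review_shipment) at premise 3 means O(review_shipment).
With premise 8, O(review_shipment ⊃ withhold_audit_trail), the K-axiom yields O(withhold_audit_trail).
Premise 5, O(¬hold_position ⊃ ¬withhold_audit_trail), contraposes to O(withhold_audit_trail ⊃ hold_position); with O(withhold_audit_trail) we get O(hold_position).
The contrapositive of premise 4 (O(dim_lights ⊃ ¬hold_position)) is O(hold_position ⊃ ¬dim_lights), and O(hold_position) is already established, so O(¬dim_lights).
Premise 9 is O(inspect_consent ⊃ dim_lights); contrapositively O(¬dim_lights ⊃ ¬inspect_consent). Since O(¬dim_lights) holds, K gives O(¬inspect_consent).
The contrapositive of premise 2 (O(calibrate_sensor ⊃ inspect_consent)) is O(¬inspect_consent ⊃ ¬calibrate_sensor), and O(¬inspect_consent) is already established, so O(¬calibrate_sensor).
So O(¬calibrate_sensor) holds, i.e. calibrate_sensor is forbidden. None of the other listed options is forbidden under the premises.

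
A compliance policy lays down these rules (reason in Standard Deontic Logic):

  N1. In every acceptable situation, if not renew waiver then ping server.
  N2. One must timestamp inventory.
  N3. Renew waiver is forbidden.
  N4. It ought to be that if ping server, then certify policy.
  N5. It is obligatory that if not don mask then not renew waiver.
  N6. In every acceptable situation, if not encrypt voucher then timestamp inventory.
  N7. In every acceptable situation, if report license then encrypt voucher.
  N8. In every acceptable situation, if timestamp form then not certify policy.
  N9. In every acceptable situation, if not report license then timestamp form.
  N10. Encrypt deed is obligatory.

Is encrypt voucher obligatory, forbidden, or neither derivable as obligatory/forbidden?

F(renew_waiver) at premise 3 means O(¬renew_waiver).
Premise 1 is O(¬renew_waiver → ping_server); since O(¬renew_waiver), deontic closure gives O(ping_server).
From O(ping_server) and premise 4, O(ping_server → certify_policy), we obtain O(certify_policy).
Premise 8 is O(timestamp_form → ¬certify_policy); contrapositively O(certify_policy → ¬timestamp_form). Since O(certify_policy) holds, K gives O(¬timestamp_form).
The contrapositive of premise 9 (O(¬report_license → timestamp_form)) is O(¬timestamp_form → report_license), and O(¬timestamp_form) is already established, so O(report_license).
Applying K to premise 7 (O(report_license → encrypt_voucher)) and O(report_license) yields O(encrypt_voucher).
Premises 2, 5, 6, 10 do not contribute to this derivation.
Hence encrypt_voucher is obligatory.

Obligatory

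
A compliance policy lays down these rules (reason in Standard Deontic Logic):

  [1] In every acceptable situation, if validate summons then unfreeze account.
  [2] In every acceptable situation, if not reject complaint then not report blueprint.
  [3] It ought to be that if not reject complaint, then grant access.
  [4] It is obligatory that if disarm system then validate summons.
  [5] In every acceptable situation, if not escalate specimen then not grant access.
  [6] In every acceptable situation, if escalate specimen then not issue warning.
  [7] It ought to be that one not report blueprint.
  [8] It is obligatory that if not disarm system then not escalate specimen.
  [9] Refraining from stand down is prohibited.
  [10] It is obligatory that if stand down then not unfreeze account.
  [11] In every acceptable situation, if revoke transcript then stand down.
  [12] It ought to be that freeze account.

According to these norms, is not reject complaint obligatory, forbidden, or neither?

Premise 9, F(¬stand_down), is equivalent to O(stand_down).
Applying K to premise 10 (O(stand_down → ¬unfreeze_account)) and O(stand_down) yields O(¬unfreeze_account).
The contrapositive of premise 1 (O(validate_summons → unfreeze_account)) is O(¬unfreeze_account → ¬validate_summons), and O(¬unfreeze_account) is already established, so O(¬validate_summons).
Premise 4, O(disarm_system → validate_summons), contraposes to O(¬validate_summons → ¬disarm_system); with O(¬validate_summons) we get O(¬disarm_system).
With premise 8, O(¬disarm_system → ¬escalate_specimen), the K-axiom yields O(¬escalate_specimen).
Applying K to premise 5 (O(¬escalate_specimen → ¬grant_access)) and O(¬escalate_specimen) yields O(¬grant_access).
The contrapositive of premise 3 (O(¬reject_complaint → grant_access)) is O(¬grant_access → reject_complaint), and O(¬grant_access) is already established, so O(reject_complaint).
Premises 2, 6, 7, 11, 12 do not contribute to this derivation.
Thus O(reject_complaint), which is F(¬reject_complaint): ¬reject_complaint is forbidden.

Forbidden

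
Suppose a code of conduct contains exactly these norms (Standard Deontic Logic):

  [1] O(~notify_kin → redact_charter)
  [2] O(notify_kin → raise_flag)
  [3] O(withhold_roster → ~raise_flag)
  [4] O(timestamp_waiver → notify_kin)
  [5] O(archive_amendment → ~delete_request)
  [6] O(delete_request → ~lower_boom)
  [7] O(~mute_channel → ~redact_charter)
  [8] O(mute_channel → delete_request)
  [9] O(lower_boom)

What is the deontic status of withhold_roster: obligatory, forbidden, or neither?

Forbidden

From premise 9 we have O(lower_boom).
The contrapositive of premise 6 (O(delete_request → ~lower_boom)) is O(lower_boom → ~delete_request), and O(lower_boom) is already established, so O(~delete_request).
Premise 8, O(mute_channel → delete_request), contraposes to O(~delete_request → ~mute_channel); with O(~delete_request) we get O(~mute_channel).
From O(~mute_channel) and premise 7, O(~mute_channel → ~redact_charter), we obtain O(~redact_charter).
Premise 1 is O(~notify_kin → redact_charter); contrapositively O(~redact_charter → notify_kin). Since O(~redact_charter) holds, K gives O(notify_kin).
Premise 2 is O(notify_kin → raise_flag); since O(notify_kin), deontic closure gives O(raise_flag).
Premise 3 is O(withhold_roster → ~raise_flag); contrapositively O(raise_flag → ~withhold_roster). Since O(raise_flag) holds, K gives O(~withhold_roster).
Premises 4, 5 do not contribute to this derivation.
Thus O(~withhold_roster), which is F(withhold_roster): withhold_roster is forbidden.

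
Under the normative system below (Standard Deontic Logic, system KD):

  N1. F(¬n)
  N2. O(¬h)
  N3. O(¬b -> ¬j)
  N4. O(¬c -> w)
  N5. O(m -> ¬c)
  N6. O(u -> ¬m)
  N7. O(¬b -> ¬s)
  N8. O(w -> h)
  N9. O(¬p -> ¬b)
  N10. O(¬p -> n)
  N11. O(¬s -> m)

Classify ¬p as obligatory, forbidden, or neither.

Premise 2 gives O(¬h).
The contrapositive of premise 8 (O(w -> h)) is O(¬h -> ¬w), and O(¬h) is already established, so O(¬w).
Premise 4 is O(¬c -> w); contrapositively O(¬w -> c). Since O(¬w) holds, K gives O(c).
Premise 5, O(m -> ¬c), contraposes to O(c -> ¬m); with O(c) we get O(¬m).
Premise 11, O(¬s -> m), contraposes to O(¬m -> s); with O(¬m) we get O(s).
The contrapositive of premise 7 (O(¬b -> ¬s)) is O(s -> b), and O(s) is already established, so O(b).
Premise 9, O(¬p -> ¬b), contraposes to O(b -> p); with O(b) we get O(p).
Premises 1, 3, 6, 10 do not contribute to this derivation.
Thus O(p), which is F(¬p): ¬p is forbidden.

Forbidden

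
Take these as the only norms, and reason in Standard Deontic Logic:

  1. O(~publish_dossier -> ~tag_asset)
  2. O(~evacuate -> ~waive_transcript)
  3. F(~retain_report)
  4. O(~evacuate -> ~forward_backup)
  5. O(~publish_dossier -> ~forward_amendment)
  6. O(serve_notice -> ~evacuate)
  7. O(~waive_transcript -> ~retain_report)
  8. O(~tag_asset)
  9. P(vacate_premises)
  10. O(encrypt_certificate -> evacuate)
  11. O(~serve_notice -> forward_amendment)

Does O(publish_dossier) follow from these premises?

Yes

Premise 3, F(~retain_report), is equivalent to O(retain_report).
The contrapositive of premise 7 (O(~waive_transcript -> ~retain_report)) is O(retain_report -> waive_transcript), and O(retain_report) is already established, so O(waive_transcript).
The contrapositive of premise 2 (O(~evacuate -> ~waive_transcript)) is O(waive_transcript -> evacuate), and O(waive_transcript) is already established, so O(evacuate).
Premise 6 is O(serve_notice -> ~evacuate); contrapositively O(evacuate -> ~serve_notice). Since O(evacuate) holds, K gives O(~serve_notice).
Applying K to premise 11 (O(~serve_notice -> forward_amendment)) and O(~serve_notice) yields O(forward_amendment).
The contrapositive of premise 5 (O(~publish_dossier -> ~forward_amendment)) is O(forward_amendment -> publish_dossier), and O(forward_amendment) is already established, so O(publish_dossier).
Premises 1, 4, 8, 9, 10 do not contribute to this derivation.
So O(publish_dossier) follows.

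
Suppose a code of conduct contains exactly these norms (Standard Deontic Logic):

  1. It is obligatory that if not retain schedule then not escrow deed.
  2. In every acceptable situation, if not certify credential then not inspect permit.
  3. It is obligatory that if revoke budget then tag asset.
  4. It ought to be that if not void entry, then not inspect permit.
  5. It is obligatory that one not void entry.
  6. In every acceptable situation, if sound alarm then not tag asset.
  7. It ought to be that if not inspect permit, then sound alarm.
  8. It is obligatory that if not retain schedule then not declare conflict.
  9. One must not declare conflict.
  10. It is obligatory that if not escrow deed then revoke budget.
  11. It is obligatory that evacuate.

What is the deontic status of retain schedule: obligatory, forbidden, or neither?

Obligatory

From premise 5 we have O(¬void_entry).
With premise 4, O(¬void_entry → ¬inspect_permit), the K-axiom yields O(¬inspect_permit).
From O(¬inspect_permit) and premise 7, O(¬inspect_permit → sound_alarm), we obtain O(sound_alarm).
Applying K to premise 6 (O(sound_alarm → ¬tag_asset)) and O(sound_alarm) yields O(¬tag_asset).
The contrapositive of premise 3 (O(revoke_budget → tag_asset)) is O(¬tag_asset → ¬revoke_budget), and O(¬tag_asset) is already established, so O(¬revoke_budget).
Premise 10, O(¬escrow_deed → revoke_budget), contraposes to O(¬revoke_budget → escrow_deed); with O(¬revoke_budget) we get O(escrow_deed).
Premise 1 is O(¬retain_schedule → ¬escrow_deed); contrapositively O(escrow_deed → retain_schedule). Since O(escrow_deed) holds, K gives O(retain_schedule).
Premises 2, 8, 9, 11 do not contribute to this derivation.
Hence retain_schedule is obligatory.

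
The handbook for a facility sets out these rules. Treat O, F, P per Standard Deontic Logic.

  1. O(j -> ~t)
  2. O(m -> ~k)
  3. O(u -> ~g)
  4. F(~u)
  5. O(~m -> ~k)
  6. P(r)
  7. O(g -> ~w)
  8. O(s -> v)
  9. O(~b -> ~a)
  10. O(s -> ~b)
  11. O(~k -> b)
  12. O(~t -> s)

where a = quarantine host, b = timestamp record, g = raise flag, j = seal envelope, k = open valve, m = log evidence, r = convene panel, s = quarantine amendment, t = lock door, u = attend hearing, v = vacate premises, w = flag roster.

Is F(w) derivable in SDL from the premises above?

No

Premise 7 is O(g -> ~w), but O(g) is not derivable from the premises, so it does not yield O(~w).
No other premise forces O(~w). An ideal world satisfying every premise can still have w true, so F(w) is not derivable.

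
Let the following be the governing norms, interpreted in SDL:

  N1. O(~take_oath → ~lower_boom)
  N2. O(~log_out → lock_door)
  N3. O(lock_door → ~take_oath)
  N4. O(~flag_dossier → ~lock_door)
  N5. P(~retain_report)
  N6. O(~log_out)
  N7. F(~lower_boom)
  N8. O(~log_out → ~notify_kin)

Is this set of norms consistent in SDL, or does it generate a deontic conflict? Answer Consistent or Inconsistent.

Inconsistent

F(~lower_boom) at premise 7 means O(lower_boom).
Premise 1 is O(~take_oath → ~lower_boom); contrapositively O(lower_boom → take_oath). Since O(lower_boom) holds, K gives O(take_oath).
Premise 3 is O(lock_door → ~take_oath); contrapositively O(take_oath → ~lock_door). Since O(take_oath) holds, K gives O(~lock_door).
Premise 2, O(~log_out → lock_door), contraposes to O(~lock_door → log_out); with O(~lock_door) we get O(log_out).
But premise 6 directly asserts O(~log_out).
We now have both O(log_out) and O(~log_out) — log_out is simultaneously obligatory and forbidden, violating the D-axiom.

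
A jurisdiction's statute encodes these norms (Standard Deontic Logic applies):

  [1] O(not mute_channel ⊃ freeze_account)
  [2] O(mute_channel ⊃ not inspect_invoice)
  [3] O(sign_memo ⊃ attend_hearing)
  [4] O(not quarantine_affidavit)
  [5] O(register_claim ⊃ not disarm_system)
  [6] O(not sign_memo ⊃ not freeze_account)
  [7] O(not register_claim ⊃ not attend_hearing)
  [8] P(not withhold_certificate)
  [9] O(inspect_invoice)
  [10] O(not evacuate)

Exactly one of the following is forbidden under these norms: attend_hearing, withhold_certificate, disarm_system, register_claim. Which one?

Premise 9 states O(inspect_invoice) outright.
Premise 2, O(mute_channel ⊃ not inspect_invoice), contraposes to O(inspect_invoice ⊃ not mute_channel); with O(inspect_invoice) we get O(not mute_channel).
From O(not mute_channel) and premise 1, O(not mute_channel ⊃ freeze_account), we obtain O(freeze_account).
Premise 6 is O(not sign_memo ⊃ not freeze_account); contrapositively O(freeze_account ⊃ sign_memo). Since O(freeze_account) holds, K gives O(sign_memo).
Premise 3 is O(sign_memo ⊃ attend_hearing); since O(sign_memo), deontic closure gives O(attend_hearing).
Premise 7 is O(not register_claim ⊃ not attend_hearing); contrapositively O(attend_hearing ⊃ register_claim). Since O(attend_hearing) holds, K gives O(register_claim).
Applying K to premise 5 (O(register_claim ⊃ not disarm_system)) and O(register_claim) yields O(not disarm_system).
So O(not disarm_system) holds, i.e. disarm_system is forbidden. None of the other listed options is forbidden under the premises.

disarm_system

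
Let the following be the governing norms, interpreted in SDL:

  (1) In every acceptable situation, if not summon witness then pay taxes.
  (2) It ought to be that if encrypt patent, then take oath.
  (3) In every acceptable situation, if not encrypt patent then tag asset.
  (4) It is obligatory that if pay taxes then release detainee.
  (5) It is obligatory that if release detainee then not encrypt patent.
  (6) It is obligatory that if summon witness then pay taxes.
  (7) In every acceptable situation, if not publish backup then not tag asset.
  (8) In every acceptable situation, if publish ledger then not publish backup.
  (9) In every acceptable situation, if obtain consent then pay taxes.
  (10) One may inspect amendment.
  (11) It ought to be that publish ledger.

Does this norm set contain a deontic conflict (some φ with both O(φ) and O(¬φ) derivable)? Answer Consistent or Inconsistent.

Inconsistent

Premises 6 and 1 are O(summon_witness → pay_taxes) and O(¬summon_witness → pay_taxes); every ideal world satisfies summon_witness or ¬summon_witness, so in either case pay_taxes holds — hence O(pay_taxes).
From O(pay_taxes) and premise 4, O(pay_taxes → release_detainee), we obtain O(release_detainee).
With premise 5, O(release_detainee → ¬encrypt_patent), the K-axiom yields O(¬encrypt_patent).
Premise 3 is O(¬encrypt_patent → tag_asset); since O(¬encrypt_patent), deontic closure gives O(tag_asset).
Premise 7, O(¬publish_backup → ¬tag_asset), contraposes to O(tag_asset → publish_backup); with O(tag_asset) we get O(publish_backup).
Premise 8 is O(publish_ledger → ¬publish_backup); contrapositively O(publish_backup → ¬publish_ledger). Since O(publish_backup) holds, K gives O(¬publish_ledger).
But premise 11 directly asserts O(publish_ledger).
We now have both O(¬publish_ledger) and O(publish_ledger) — publish_ledger is simultaneously obligatory and forbidden, violating the D-axiom.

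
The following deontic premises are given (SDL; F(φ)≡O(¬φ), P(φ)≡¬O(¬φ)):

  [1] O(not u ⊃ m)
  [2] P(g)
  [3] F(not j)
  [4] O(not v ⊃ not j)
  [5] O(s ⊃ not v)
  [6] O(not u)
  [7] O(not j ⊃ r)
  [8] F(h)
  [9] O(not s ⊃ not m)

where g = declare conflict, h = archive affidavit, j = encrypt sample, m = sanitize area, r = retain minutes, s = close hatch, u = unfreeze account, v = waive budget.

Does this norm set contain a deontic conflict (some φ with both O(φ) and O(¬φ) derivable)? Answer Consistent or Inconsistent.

Inconsistent

Premise 3, F(not j), is equivalent to O(j).
The contrapositive of premise 4 (O(not v ⊃ not j)) is O(j ⊃ v), and O(j) is already established, so O(v).
Premise 5, O(s ⊃ not v), contraposes to O(v ⊃ not s); with O(v) we get O(not s).
From O(not s) and premise 9, O(not s ⊃ not m), we obtain O(not m).
Premise 1, O(not u ⊃ m), contraposes to O(not m ⊃ u); with O(not m) we get O(u).
But premise 6 directly asserts O(not u).
We now have both O(u) and O(not u) — u is simultaneously obligatory and forbidden, violating the D-axiom.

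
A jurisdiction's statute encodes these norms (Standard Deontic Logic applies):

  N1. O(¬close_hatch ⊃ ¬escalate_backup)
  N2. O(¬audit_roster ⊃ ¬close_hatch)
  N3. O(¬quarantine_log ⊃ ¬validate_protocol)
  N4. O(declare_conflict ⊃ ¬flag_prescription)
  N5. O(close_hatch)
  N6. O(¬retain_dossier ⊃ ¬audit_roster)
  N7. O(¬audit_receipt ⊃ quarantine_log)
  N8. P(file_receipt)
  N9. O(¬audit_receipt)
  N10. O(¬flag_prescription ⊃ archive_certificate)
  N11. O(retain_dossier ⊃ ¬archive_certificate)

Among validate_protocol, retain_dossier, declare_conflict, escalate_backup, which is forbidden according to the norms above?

From premise 5 we have O(close_hatch).
Premise 2 is O(¬audit_roster ⊃ ¬close_hatch); contrapositively O(close_hatch ⊃ audit_roster). Since O(close_hatch) holds, K gives O(audit_roster).
Premise 6, O(¬retain_dossier ⊃ ¬audit_roster), contraposes to O(audit_roster ⊃ retain_dossier); with O(audit_roster) we get O(retain_dossier).
Applying K to premise 11 (O(retain_dossier ⊃ ¬archive_certificate)) and O(retain_dossier) yields O(¬archive_certificate).
The contrapositive of premise 10 (O(¬flag_prescription ⊃ archive_certificate)) is O(¬archive_certificate ⊃ flag_prescription), and O(¬archive_certificate) is already established, so O(flag_prescription).
The contrapositive of premise 4 (O(declare_conflict ⊃ ¬flag_prescription)) is O(flag_prescription ⊃ ¬declare_conflict), and O(flag_prescription) is already established, so O(¬declare_conflict).
So O(¬declare_conflict) holds, i.e. declare_conflict is forbidden. None of the other listed options is forbidden under the premises.

declare_conflict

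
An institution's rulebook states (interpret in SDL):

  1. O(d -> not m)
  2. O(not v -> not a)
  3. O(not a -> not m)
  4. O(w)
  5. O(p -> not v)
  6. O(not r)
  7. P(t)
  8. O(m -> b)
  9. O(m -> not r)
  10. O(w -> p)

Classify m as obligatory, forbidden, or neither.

Forbidden

From premise 4 we have O(w).
With premise 10, O(w -> p), the K-axiom yields O(p).
Premise 5 is O(p -> not v); since O(p), deontic closure gives O(not v).
With premise 2, O(not v -> not a), the K-axiom yields O(not a).
From O(not a) and premise 3, O(not a -> not m), we obtain O(not m).
Premises 1, 6, 7, 8, 9 do not contribute to this derivation.
Thus O(not m), which is F(m): m is forbidden.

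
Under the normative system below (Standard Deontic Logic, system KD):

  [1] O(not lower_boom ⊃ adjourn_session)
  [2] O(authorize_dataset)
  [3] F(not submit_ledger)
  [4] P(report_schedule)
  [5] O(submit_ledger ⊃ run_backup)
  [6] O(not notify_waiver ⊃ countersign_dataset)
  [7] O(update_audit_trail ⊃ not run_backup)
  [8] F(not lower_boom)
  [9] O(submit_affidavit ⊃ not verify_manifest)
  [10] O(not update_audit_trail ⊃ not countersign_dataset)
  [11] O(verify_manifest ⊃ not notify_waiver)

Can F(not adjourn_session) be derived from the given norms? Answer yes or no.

No

Premise 1 is O(not lower_boom ⊃ adjourn_session), but O(not lower_boom) is not derivable from the premises, so it does not yield O(adjourn_session).
No other premise forces O(adjourn_session). An ideal world satisfying every premise can still have not adjourn_session true, so F(not adjourn_session) is not derivable.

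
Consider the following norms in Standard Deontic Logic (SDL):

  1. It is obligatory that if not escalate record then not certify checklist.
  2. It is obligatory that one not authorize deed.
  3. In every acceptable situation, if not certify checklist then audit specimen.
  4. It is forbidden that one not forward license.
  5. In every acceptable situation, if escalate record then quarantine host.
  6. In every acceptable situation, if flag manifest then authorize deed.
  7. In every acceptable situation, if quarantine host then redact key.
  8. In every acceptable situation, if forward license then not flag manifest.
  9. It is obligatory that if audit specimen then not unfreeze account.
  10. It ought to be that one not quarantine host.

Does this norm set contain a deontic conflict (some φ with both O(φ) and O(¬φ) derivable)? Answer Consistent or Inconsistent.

Premise 6 is O(flag_manifest → authorize_deed), but O(flag_manifest) is not derivable from the premises, so it does not yield O(authorize_deed).
So O(authorize_deed) is not derivable, and the apparent clash with O(¬authorize_deed) does not arise.
A world satisfying every obligation exists (e.g. audit_specimen=true, authorize_deed=false, certify_checklist=false, escalate_record=false, flag_manifest=false, forward_license=true, quarantine_host=false, redact_key=false, unfreeze_account=false); no atom is both obligatory and forbidden, so the set is consistent.

Consistent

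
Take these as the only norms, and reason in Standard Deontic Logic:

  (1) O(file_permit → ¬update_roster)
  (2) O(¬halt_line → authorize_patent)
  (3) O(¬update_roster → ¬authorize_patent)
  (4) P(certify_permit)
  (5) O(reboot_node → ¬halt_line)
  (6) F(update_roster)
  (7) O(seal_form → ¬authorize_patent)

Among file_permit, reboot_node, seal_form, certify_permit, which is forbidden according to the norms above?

Premise 6 is F(update_roster), i.e. O(¬update_roster).
From O(¬update_roster) and premise 3, O(¬update_roster → ¬authorize_patent), we obtain O(¬authorize_patent).
The contrapositive of premise 2 (O(¬halt_line → authorize_patent)) is O(¬authorize_patent → halt_line), and O(¬authorize_patent) is already established, so O(halt_line).
Premise 5 is O(reboot_node → ¬halt_line); contrapositively O(halt_line → ¬reboot_node). Since O(halt_line) holds, K gives O(¬reboot_node).
So O(¬reboot_node) holds, i.e. reboot_node is forbidden. None of the other listed options is forbidden under the premises.

reboot_node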